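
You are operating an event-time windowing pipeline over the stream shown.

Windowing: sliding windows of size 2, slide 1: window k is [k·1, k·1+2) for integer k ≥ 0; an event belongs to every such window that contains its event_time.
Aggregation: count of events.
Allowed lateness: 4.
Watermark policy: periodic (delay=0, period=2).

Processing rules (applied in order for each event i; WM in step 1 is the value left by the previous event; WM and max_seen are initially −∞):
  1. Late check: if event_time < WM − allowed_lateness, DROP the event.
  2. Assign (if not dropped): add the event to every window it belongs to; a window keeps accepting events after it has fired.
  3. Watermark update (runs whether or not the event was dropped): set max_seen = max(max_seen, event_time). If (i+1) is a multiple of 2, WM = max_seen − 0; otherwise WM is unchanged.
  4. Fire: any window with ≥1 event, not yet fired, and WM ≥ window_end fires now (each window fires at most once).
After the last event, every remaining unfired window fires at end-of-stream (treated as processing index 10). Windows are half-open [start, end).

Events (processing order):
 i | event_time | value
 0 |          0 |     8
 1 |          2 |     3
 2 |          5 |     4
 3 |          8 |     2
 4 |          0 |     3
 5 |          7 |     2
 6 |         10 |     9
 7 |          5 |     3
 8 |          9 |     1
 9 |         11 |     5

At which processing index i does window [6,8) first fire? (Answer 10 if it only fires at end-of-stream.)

5

i=0 t=0 v=8: → [0,2); WM=−∞
i=1 t=2 v=3: → [2,4),[1,3); WM=2; [0,2) fires=1
i=2 t=5 v=4: → [5,7),[4,6); WM=2
i=3 t=8 v=2: → [8,10),[7,9); WM=8; [1,3) fires=1 [2,4) fires=1 [4,6) fires=1 [5,7) fires=1
i=4 t=0 v=3: DROP (t<8-4); WM=8
i=5 t=7 v=2: → [7,9),[6,8); WM=8; [6,8) fires=1
i=6 t=10 v=9: → [10,12),[9,11); WM=8
i=7 t=5 v=3: → [5,7),[4,6); WM=10; [7,9) fires=2 [8,10) fires=1
i=8 t=9 v=1: → [9,11),[8,10); WM=10
i=9 t=11 v=5: → [11,13),[10,12); WM=11; [9,11) fires=2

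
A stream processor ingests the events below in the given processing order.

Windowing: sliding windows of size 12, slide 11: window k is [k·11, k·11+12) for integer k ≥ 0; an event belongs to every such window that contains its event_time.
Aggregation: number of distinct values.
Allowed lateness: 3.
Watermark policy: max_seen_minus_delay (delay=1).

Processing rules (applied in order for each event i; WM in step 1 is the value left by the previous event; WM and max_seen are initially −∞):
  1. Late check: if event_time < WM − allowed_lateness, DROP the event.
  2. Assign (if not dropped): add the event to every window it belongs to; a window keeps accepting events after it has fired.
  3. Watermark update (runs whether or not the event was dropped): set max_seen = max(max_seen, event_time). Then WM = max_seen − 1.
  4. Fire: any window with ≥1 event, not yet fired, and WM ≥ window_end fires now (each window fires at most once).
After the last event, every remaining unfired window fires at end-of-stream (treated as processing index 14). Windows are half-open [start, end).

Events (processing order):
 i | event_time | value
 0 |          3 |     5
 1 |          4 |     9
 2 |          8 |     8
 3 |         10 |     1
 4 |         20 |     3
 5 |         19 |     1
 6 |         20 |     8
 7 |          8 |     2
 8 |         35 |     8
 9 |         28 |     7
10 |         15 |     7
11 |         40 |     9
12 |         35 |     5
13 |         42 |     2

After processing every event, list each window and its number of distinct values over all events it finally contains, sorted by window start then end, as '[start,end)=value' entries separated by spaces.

i=0 t=3 v=5: → [0,12); WM=2
i=1 t=4 v=9: → [0,12); WM=3
i=2 t=8 v=8: → [0,12); WM=7
i=3 t=10 v=1: → [0,12); WM=9
i=4 t=20 v=3: → [11,23); WM=19; [0,12) fires=4
i=5 t=19 v=1: → [11,23); WM=19
i=6 t=20 v=8: → [11,23); WM=19
i=7 t=8 v=2: DROP (t<19-3); WM=19
i=8 t=35 v=8: → [33,45); WM=34; [11,23) fires=3
i=9 t=28 v=7: DROP (t<34-3); WM=34
i=10 t=15 v=7: DROP (t<34-3); WM=34
i=11 t=40 v=9: → [33,45); WM=39
i=12 t=35 v=5: DROP (t<39-3); WM=39
i=13 t=42 v=2: → [33,45); WM=41

[0,12)=4 [11,23)=3 [33,45)=3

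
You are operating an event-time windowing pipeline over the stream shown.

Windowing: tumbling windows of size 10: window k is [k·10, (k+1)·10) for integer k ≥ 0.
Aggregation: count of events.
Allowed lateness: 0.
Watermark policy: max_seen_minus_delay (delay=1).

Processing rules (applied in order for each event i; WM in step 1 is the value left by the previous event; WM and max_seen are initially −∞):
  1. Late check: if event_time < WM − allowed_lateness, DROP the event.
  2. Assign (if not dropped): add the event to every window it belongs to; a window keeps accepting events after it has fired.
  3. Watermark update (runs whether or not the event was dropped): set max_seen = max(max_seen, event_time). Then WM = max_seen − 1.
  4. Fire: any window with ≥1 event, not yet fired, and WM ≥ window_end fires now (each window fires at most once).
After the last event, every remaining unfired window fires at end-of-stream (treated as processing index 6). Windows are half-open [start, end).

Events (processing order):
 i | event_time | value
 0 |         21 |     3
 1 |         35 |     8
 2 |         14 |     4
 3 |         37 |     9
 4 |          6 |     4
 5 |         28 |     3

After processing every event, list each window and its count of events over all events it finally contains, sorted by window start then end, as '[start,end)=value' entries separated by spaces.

i=0 t=21 v=3: → [20,30); WM=20
i=1 t=35 v=8: → [30,40); WM=34; [20,30) fires=1
i=2 t=14 v=4: DROP (t<34-0); WM=34
i=3 t=37 v=9: → [30,40); WM=36
i=4 t=6 v=4: DROP (t<36-0); WM=36
i=5 t=28 v=3: DROP (t<36-0); WM=36

[20,30)=1 [30,40)=2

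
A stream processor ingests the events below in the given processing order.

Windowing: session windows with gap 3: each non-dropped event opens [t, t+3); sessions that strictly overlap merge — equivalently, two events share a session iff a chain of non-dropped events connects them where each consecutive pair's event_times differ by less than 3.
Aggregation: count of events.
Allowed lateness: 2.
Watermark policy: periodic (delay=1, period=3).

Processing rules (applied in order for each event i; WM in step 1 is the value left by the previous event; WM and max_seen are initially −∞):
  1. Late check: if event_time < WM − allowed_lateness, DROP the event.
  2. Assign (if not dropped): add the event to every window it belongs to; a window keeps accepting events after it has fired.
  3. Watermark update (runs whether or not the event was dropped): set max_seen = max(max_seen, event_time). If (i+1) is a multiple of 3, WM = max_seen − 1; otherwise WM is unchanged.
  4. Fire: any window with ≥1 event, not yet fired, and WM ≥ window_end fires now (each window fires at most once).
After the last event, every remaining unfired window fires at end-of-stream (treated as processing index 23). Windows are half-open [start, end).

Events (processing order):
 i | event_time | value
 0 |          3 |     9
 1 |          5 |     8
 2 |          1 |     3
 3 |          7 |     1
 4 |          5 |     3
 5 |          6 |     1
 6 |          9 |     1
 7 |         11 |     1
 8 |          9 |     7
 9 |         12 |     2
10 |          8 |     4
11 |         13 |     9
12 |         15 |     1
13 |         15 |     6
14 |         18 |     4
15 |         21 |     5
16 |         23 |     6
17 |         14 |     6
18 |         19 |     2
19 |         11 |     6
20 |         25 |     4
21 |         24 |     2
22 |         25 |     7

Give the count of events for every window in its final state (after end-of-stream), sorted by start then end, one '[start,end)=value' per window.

i=0 t=3 v=9: → [3,6); WM=−∞
i=1 t=5 v=8: → [3,8); WM=−∞
i=2 t=1 v=3: → [1,8); WM=4
i=3 t=7 v=1: → [1,10); WM=4
i=4 t=5 v=3: → [1,10); WM=4
i=5 t=6 v=1: → [1,10); WM=6
i=6 t=9 v=1: → [1,12); WM=6
i=7 t=11 v=1: → [1,14); WM=6
i=8 t=9 v=7: → [1,14); WM=10
i=9 t=12 v=2: → [1,15); WM=10
i=10 t=8 v=4: → [1,15); WM=10
i=11 t=13 v=9: → [1,16); WM=12
i=12 t=15 v=1: → [1,18); WM=12
i=13 t=15 v=6: → [1,18); WM=12
i=14 t=18 v=4: → [18,21); WM=17
i=15 t=21 v=5: → [21,24); WM=17
i=16 t=23 v=6: → [21,26); WM=17
i=17 t=14 v=6: DROP (t<17-2); WM=22
i=18 t=19 v=2: DROP (t<22-2); WM=22
i=19 t=11 v=6: DROP (t<22-2); WM=22
i=20 t=25 v=4: → [21,28); WM=24
i=21 t=24 v=2: → [21,28); WM=24
i=22 t=25 v=7: → [21,28); WM=24

[1,18)=14 [18,21)=1 [21,28)=5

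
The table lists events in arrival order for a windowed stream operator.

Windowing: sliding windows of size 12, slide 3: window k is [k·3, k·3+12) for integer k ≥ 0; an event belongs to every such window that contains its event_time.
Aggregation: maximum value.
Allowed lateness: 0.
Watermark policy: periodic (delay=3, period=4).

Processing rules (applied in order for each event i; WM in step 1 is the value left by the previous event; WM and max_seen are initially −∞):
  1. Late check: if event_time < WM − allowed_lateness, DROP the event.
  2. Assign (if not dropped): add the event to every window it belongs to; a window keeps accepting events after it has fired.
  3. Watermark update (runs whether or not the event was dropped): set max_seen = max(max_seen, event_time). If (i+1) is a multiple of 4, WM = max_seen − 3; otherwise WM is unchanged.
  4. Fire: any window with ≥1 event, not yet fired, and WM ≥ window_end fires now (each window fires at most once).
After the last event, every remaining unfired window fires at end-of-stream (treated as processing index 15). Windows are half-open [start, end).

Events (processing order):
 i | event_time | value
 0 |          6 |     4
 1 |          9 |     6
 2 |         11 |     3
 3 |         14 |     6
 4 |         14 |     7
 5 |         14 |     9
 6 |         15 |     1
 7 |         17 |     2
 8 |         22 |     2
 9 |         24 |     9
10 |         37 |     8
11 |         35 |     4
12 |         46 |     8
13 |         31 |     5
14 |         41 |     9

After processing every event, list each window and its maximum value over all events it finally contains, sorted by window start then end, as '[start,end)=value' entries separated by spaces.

i=0 t=6 v=4: → [6,18),[3,15),[0,12); WM=−∞
i=1 t=9 v=6: → [9,21),[6,18),[3,15),[0,12); WM=−∞
i=2 t=11 v=3: → [9,21),[6,18),[3,15),[0,12); WM=−∞
i=3 t=14 v=6: → [12,24),[9,21),[6,18),[3,15); WM=11
i=4 t=14 v=7: → [12,24),[9,21),[6,18),[3,15); WM=11
i=5 t=14 v=9: → [12,24),[9,21),[6,18),[3,15); WM=11
i=6 t=15 v=1: → [15,27),[12,24),[9,21),[6,18); WM=11
i=7 t=17 v=2: → [15,27),[12,24),[9,21),[6,18); WM=14; [0,12) fires=6
i=8 t=22 v=2: → [21,33),[18,30),[15,27),[12,24); WM=14
i=9 t=24 v=9: → [24,36),[21,33),[18,30),[15,27); WM=14
i=10 t=37 v=8: → [36,48),[33,45),[30,42),[27,39); WM=14
i=11 t=35 v=4: → [33,45),[30,42),[27,39),[24,36); WM=34; [3,15) fires=9 [6,18) fires=9 [9,21) fires=9 [12,24) fires=9 [15,27) fires=9 [18,30) fires=9 [21,33) fires=9
i=12 t=46 v=8: → [45,57),[42,54),[39,51),[36,48); WM=34
i=13 t=31 v=5: DROP (t<34-0); WM=34
i=14 t=41 v=9: → [39,51),[36,48),[33,45),[30,42); WM=34

[0,12)=6 [3,15)=9 [6,18)=9 [9,21)=9 [12,24)=9 [15,27)=9 [18,30)=9 [21,33)=9 [24,36)=9 [27,39)=8 [30,42)=9 [33,45)=9 [36,48)=9 [39,51)=9 [42,54)=8 [45,57)=8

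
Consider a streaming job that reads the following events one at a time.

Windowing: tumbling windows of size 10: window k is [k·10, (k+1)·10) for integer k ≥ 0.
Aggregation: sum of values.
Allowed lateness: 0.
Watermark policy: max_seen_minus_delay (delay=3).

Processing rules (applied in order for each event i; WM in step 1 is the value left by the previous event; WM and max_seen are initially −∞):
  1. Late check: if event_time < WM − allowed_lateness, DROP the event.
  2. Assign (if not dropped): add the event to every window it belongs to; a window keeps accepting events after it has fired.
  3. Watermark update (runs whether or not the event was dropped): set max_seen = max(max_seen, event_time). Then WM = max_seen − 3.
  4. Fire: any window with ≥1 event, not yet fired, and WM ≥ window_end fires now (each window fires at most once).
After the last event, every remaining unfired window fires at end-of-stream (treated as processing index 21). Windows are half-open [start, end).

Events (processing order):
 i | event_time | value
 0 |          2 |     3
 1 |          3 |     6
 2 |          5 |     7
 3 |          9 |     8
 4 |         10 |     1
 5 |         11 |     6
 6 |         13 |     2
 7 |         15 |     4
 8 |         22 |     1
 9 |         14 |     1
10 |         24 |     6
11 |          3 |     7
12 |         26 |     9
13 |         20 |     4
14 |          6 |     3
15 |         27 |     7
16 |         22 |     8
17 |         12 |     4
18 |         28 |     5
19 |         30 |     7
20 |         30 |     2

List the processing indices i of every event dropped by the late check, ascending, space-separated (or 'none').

i=0 t=2 v=3: → [0,10); WM=-1
i=1 t=3 v=6: → [0,10); WM=0
i=2 t=5 v=7: → [0,10); WM=2
i=3 t=9 v=8: → [0,10); WM=6
i=4 t=10 v=1: → [10,20); WM=7
i=5 t=11 v=6: → [10,20); WM=8
i=6 t=13 v=2: → [10,20); WM=10; [0,10) fires=24
i=7 t=15 v=4: → [10,20); WM=12
i=8 t=22 v=1: → [20,30); WM=19
i=9 t=14 v=1: DROP (t<19-0); WM=19
i=10 t=24 v=6: → [20,30); WM=21; [10,20) fires=13
i=11 t=3 v=7: DROP (t<21-0); WM=21
i=12 t=26 v=9: → [20,30); WM=23
i=13 t=20 v=4: DROP (t<23-0); WM=23
i=14 t=6 v=3: DROP (t<23-0); WM=23
i=15 t=27 v=7: → [20,30); WM=24
i=16 t=22 v=8: DROP (t<24-0); WM=24
i=17 t=12 v=4: DROP (t<24-0); WM=24
i=18 t=28 v=5: → [20,30); WM=25
i=19 t=30 v=7: → [30,40); WM=27
i=20 t=30 v=2: → [30,40); WM=27

9 11 13 14 16 17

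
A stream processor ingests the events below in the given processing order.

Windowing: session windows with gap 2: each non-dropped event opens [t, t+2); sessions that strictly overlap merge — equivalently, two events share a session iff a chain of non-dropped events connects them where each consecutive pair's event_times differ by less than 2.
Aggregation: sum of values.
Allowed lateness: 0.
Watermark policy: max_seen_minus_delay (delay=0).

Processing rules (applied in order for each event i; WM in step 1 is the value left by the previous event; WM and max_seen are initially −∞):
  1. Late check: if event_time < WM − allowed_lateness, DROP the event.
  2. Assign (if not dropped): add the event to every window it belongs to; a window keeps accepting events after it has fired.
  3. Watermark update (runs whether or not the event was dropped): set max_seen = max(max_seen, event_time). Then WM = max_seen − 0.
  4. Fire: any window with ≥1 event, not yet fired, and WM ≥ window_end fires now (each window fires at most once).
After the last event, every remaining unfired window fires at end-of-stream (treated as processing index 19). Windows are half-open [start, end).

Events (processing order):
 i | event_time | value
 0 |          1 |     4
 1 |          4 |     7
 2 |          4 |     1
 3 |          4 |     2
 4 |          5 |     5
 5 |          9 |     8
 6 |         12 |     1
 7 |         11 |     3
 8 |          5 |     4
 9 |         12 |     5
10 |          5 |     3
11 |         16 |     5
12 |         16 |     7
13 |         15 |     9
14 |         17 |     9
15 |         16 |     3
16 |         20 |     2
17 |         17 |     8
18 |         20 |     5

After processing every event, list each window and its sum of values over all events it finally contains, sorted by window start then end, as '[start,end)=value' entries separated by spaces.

[1,3)=4 [4,7)=15 [9,11)=8 [12,14)=6 [16,19)=21 [20,22)=7

i=0 t=1 v=4: → [1,3); WM=1
i=1 t=4 v=7: → [4,6); WM=4
i=2 t=4 v=1: → [4,6); WM=4
i=3 t=4 v=2: → [4,6); WM=4
i=4 t=5 v=5: → [4,7); WM=5
i=5 t=9 v=8: → [9,11); WM=9
i=6 t=12 v=1: → [12,14); WM=12
i=7 t=11 v=3: DROP (t<12-0); WM=12
i=8 t=5 v=4: DROP (t<12-0); WM=12
i=9 t=12 v=5: → [12,14); WM=12
i=10 t=5 v=3: DROP (t<12-0); WM=12
i=11 t=16 v=5: → [16,18); WM=16
i=12 t=16 v=7: → [16,18); WM=16
i=13 t=15 v=9: DROP (t<16-0); WM=16
i=14 t=17 v=9: → [16,19); WM=17
i=15 t=16 v=3: DROP (t<17-0); WM=17
i=16 t=20 v=2: → [20,22); WM=20
i=17 t=17 v=8: DROP (t<20-0); WM=20
i=18 t=20 v=5: → [20,22); WM=20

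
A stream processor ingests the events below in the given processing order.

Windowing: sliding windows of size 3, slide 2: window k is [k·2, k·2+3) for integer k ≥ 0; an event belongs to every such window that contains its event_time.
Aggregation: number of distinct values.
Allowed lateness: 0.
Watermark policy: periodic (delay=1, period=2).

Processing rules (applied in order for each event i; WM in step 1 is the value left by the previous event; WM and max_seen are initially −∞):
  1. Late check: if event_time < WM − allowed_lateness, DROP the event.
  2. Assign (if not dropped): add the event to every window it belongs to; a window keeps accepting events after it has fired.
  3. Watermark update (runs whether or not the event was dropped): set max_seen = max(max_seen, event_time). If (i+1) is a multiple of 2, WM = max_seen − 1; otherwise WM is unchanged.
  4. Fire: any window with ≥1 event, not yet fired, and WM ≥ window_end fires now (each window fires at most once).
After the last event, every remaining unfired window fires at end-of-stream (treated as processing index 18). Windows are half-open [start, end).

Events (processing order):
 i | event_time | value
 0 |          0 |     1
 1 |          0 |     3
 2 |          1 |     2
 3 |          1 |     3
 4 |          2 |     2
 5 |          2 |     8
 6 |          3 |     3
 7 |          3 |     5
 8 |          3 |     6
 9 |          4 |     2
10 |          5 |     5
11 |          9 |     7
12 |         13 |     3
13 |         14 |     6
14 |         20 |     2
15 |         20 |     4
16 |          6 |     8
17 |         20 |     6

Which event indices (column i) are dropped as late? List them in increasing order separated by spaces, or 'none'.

i=0 t=0 v=1: → [0,3); WM=−∞
i=1 t=0 v=3: → [0,3); WM=-1
i=2 t=1 v=2: → [0,3); WM=-1
i=3 t=1 v=3: → [0,3); WM=0
i=4 t=2 v=2: → [2,5),[0,3); WM=0
i=5 t=2 v=8: → [2,5),[0,3); WM=1
i=6 t=3 v=3: → [2,5); WM=1
i=7 t=3 v=5: → [2,5); WM=2
i=8 t=3 v=6: → [2,5); WM=2
i=9 t=4 v=2: → [4,7),[2,5); WM=3; [0,3) fires=4
i=10 t=5 v=5: → [4,7); WM=3
i=11 t=9 v=7: → [8,11); WM=8; [2,5) fires=5 [4,7) fires=2
i=12 t=13 v=3: → [12,15); WM=8
i=13 t=14 v=6: → [14,17),[12,15); WM=13; [8,11) fires=1
i=14 t=20 v=2: → [20,23),[18,21); WM=13
i=15 t=20 v=4: → [20,23),[18,21); WM=19; [12,15) fires=2 [14,17) fires=1
i=16 t=6 v=8: DROP (t<19-0); WM=19
i=17 t=20 v=6: → [20,23),[18,21); WM=19

16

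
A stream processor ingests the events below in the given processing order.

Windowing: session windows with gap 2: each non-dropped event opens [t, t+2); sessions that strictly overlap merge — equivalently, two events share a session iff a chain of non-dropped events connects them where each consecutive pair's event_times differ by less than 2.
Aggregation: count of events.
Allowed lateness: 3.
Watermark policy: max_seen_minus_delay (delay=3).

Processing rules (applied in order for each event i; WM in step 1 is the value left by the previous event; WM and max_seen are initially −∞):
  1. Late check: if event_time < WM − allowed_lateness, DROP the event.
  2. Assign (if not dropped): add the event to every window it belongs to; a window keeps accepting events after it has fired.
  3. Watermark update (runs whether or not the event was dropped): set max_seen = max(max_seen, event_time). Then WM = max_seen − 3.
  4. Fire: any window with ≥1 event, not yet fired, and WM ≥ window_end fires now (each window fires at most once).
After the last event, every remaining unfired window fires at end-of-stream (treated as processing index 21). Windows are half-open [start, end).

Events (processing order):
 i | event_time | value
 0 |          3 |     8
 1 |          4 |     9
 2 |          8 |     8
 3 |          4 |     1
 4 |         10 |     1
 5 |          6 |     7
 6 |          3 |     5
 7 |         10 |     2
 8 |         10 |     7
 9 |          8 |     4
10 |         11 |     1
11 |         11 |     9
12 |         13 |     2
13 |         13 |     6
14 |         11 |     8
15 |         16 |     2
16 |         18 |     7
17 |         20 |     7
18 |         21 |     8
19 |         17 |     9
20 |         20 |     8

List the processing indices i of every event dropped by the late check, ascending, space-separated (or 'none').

6

i=0 t=3 v=8: → [3,5); WM=0
i=1 t=4 v=9: → [3,6); WM=1
i=2 t=8 v=8: → [8,10); WM=5
i=3 t=4 v=1: → [3,6); WM=5
i=4 t=10 v=1: → [10,12); WM=7
i=5 t=6 v=7: → [6,8); WM=7
i=6 t=3 v=5: DROP (t<7-3); WM=7
i=7 t=10 v=2: → [10,12); WM=7
i=8 t=10 v=7: → [10,12); WM=7
i=9 t=8 v=4: → [8,10); WM=7
i=10 t=11 v=1: → [10,13); WM=8
i=11 t=11 v=9: → [10,13); WM=8
i=12 t=13 v=2: → [13,15); WM=10
i=13 t=13 v=6: → [13,15); WM=10
i=14 t=11 v=8: → [10,13); WM=10
i=15 t=16 v=2: → [16,18); WM=13
i=16 t=18 v=7: → [18,20); WM=15
i=17 t=20 v=7: → [20,22); WM=17
i=18 t=21 v=8: → [20,23); WM=18
i=19 t=17 v=9: → [16,20); WM=18
i=20 t=20 v=8: → [20,23); WM=18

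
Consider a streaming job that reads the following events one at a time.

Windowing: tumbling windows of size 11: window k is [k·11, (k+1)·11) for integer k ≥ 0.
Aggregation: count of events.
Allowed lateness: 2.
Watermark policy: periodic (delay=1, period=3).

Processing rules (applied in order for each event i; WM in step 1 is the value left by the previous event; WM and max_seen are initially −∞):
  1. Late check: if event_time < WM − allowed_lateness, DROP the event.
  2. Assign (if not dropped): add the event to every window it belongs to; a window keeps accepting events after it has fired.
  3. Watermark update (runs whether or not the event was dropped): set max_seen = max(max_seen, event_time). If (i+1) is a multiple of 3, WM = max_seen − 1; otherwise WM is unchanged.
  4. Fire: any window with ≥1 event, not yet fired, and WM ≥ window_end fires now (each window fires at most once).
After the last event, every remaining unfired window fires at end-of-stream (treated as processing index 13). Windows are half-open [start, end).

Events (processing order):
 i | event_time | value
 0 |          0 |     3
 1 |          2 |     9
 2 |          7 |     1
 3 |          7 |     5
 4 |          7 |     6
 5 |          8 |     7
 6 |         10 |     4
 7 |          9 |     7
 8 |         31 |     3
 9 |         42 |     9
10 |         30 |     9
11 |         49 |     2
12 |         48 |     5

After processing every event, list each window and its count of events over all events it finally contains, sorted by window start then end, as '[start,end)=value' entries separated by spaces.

[0,11)=8 [22,33)=2 [33,44)=1 [44,55)=2

i=0 t=0 v=3: → [0,11); WM=−∞
i=1 t=2 v=9: → [0,11); WM=−∞
i=2 t=7 v=1: → [0,11); WM=6
i=3 t=7 v=5: → [0,11); WM=6
i=4 t=7 v=6: → [0,11); WM=6
i=5 t=8 v=7: → [0,11); WM=7
i=6 t=10 v=4: → [0,11); WM=7
i=7 t=9 v=7: → [0,11); WM=7
i=8 t=31 v=3: → [22,33); WM=30; [0,11) fires=8
i=9 t=42 v=9: → [33,44); WM=30
i=10 t=30 v=9: → [22,33); WM=30
i=11 t=49 v=2: → [44,55); WM=48; [22,33) fires=2 [33,44) fires=1
i=12 t=48 v=5: → [44,55); WM=48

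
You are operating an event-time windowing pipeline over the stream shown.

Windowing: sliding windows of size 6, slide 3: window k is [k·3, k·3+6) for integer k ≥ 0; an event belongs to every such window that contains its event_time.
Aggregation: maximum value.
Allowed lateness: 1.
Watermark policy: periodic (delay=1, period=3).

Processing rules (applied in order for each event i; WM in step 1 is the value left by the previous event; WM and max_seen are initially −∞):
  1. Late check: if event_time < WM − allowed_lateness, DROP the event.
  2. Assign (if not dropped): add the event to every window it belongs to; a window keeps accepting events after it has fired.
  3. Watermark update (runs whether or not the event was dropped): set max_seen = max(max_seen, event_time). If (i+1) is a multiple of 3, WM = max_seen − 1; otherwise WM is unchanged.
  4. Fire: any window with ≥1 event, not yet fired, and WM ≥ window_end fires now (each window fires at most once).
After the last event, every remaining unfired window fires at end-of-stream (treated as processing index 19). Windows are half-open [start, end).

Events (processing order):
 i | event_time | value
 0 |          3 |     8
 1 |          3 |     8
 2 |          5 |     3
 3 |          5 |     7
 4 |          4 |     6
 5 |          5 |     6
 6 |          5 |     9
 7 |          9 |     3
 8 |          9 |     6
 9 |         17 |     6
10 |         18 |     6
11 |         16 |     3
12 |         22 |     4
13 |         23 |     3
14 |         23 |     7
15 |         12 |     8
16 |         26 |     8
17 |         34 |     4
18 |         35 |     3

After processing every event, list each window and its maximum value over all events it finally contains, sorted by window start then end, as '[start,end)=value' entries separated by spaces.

[0,6)=9 [3,9)=9 [6,12)=6 [9,15)=6 [12,18)=6 [15,21)=6 [18,24)=7 [21,27)=8 [24,30)=8 [30,36)=4 [33,39)=4

i=0 t=3 v=8: → [3,9),[0,6); WM=−∞
i=1 t=3 v=8: → [3,9),[0,6); WM=−∞
i=2 t=5 v=3: → [3,9),[0,6); WM=4
i=3 t=5 v=7: → [3,9),[0,6); WM=4
i=4 t=4 v=6: → [3,9),[0,6); WM=4
i=5 t=5 v=6: → [3,9),[0,6); WM=4
i=6 t=5 v=9: → [3,9),[0,6); WM=4
i=7 t=9 v=3: → [9,15),[6,12); WM=4
i=8 t=9 v=6: → [9,15),[6,12); WM=8; [0,6) fires=9
i=9 t=17 v=6: → [15,21),[12,18); WM=8
i=10 t=18 v=6: → [18,24),[15,21); WM=8
i=11 t=16 v=3: → [15,21),[12,18); WM=17; [3,9) fires=9 [6,12) fires=6 [9,15) fires=6
i=12 t=22 v=4: → [21,27),[18,24); WM=17
i=13 t=23 v=3: → [21,27),[18,24); WM=17
i=14 t=23 v=7: → [21,27),[18,24); WM=22; [12,18) fires=6 [15,21) fires=6
i=15 t=12 v=8: DROP (t<22-1); WM=22
i=16 t=26 v=8: → [24,30),[21,27); WM=22
i=17 t=34 v=4: → [33,39),[30,36); WM=33; [18,24) fires=7 [21,27) fires=8 [24,30) fires=8
i=18 t=35 v=3: → [33,39),[30,36); WM=33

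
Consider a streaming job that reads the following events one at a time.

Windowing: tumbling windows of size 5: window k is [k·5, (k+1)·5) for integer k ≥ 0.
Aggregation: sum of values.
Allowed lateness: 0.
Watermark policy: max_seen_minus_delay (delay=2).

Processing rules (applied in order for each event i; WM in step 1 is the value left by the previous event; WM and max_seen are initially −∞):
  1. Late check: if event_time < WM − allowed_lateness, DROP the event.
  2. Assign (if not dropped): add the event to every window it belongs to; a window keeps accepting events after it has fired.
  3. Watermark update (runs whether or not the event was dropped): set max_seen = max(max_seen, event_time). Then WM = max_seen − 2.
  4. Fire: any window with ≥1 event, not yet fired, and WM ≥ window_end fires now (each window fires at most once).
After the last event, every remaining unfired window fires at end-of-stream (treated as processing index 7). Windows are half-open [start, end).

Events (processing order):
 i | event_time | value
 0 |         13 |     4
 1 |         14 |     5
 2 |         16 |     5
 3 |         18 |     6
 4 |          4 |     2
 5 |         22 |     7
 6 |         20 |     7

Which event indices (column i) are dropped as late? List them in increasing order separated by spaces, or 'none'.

i=0 t=13 v=4: → [10,15); WM=11
i=1 t=14 v=5: → [10,15); WM=12
i=2 t=16 v=5: → [15,20); WM=14
i=3 t=18 v=6: → [15,20); WM=16; [10,15) fires=9
i=4 t=4 v=2: DROP (t<16-0); WM=16
i=5 t=22 v=7: → [20,25); WM=20; [15,20) fires=11
i=6 t=20 v=7: → [20,25); WM=20

4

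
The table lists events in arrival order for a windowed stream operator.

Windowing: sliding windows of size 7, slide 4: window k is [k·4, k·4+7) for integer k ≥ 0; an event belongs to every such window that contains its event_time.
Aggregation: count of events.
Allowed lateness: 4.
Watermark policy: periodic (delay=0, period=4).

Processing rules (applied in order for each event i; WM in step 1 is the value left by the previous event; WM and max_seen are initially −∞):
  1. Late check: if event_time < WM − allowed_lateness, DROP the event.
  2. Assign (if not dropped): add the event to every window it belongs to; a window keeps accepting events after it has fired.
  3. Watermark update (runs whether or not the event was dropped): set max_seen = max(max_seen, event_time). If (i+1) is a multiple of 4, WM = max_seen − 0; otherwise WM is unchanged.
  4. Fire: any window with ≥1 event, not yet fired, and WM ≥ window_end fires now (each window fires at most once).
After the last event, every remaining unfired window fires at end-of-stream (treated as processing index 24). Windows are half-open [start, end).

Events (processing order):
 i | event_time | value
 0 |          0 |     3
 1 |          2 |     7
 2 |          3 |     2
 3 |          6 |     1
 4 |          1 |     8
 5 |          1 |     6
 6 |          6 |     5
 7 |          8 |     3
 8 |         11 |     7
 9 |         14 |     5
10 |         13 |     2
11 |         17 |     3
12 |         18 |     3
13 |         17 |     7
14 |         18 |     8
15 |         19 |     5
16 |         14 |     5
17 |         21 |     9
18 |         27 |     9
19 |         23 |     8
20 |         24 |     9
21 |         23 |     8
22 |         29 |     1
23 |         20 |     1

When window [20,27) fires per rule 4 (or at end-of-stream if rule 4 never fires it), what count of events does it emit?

2

i=0 t=0 v=3: → [0,7); WM=−∞
i=1 t=2 v=7: → [0,7); WM=−∞
i=2 t=3 v=2: → [0,7); WM=−∞
i=3 t=6 v=1: → [4,11),[0,7); WM=6
i=4 t=1 v=8: DROP (t<6-4); WM=6
i=5 t=1 v=6: DROP (t<6-4); WM=6
i=6 t=6 v=5: → [4,11),[0,7); WM=6
i=7 t=8 v=3: → [8,15),[4,11); WM=8; [0,7) fires=5
i=8 t=11 v=7: → [8,15); WM=8
i=9 t=14 v=5: → [12,19),[8,15); WM=8
i=10 t=13 v=2: → [12,19),[8,15); WM=8
i=11 t=17 v=3: → [16,23),[12,19); WM=17; [4,11) fires=3 [8,15) fires=4
i=12 t=18 v=3: → [16,23),[12,19); WM=17
i=13 t=17 v=7: → [16,23),[12,19); WM=17
i=14 t=18 v=8: → [16,23),[12,19); WM=17
i=15 t=19 v=5: → [16,23); WM=19; [12,19) fires=6
i=16 t=14 v=5: DROP (t<19-4); WM=19
i=17 t=21 v=9: → [20,27),[16,23); WM=19
i=18 t=27 v=9: → [24,31); WM=19
i=19 t=23 v=8: → [20,27); WM=27; [16,23) fires=6 [20,27) fires=2
i=20 t=24 v=9: → [24,31),[20,27); WM=27
i=21 t=23 v=8: → [20,27); WM=27
i=22 t=29 v=1: → [28,35),[24,31); WM=27
i=23 t=20 v=1: DROP (t<27-4); WM=29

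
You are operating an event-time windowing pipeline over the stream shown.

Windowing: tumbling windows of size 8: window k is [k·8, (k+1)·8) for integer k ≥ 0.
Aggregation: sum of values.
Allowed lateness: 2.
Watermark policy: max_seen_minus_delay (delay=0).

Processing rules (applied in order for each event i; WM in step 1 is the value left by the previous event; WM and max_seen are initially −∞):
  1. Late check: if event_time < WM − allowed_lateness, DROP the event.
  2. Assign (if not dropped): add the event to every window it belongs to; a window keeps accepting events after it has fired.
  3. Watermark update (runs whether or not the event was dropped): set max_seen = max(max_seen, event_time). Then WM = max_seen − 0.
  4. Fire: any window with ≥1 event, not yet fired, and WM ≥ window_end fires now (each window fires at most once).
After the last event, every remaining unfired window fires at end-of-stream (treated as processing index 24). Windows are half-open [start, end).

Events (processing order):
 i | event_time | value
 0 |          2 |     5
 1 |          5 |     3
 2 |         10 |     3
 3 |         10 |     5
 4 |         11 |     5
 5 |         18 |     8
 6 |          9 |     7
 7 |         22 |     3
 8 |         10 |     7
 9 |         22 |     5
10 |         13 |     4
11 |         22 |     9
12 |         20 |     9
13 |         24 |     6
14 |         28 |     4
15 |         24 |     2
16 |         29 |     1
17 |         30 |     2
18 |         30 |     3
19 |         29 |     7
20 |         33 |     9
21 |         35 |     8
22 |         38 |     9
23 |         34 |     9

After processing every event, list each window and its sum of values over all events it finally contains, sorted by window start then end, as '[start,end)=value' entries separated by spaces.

[0,8)=8 [8,16)=13 [16,24)=34 [24,32)=23 [32,40)=26

i=0 t=2 v=5: → [0,8); WM=2
i=1 t=5 v=3: → [0,8); WM=5
i=2 t=10 v=3: → [8,16); WM=10; [0,8) fires=8
i=3 t=10 v=5: → [8,16); WM=10
i=4 t=11 v=5: → [8,16); WM=11
i=5 t=18 v=8: → [16,24); WM=18; [8,16) fires=13
i=6 t=9 v=7: DROP (t<18-2); WM=18
i=7 t=22 v=3: → [16,24); WM=22
i=8 t=10 v=7: DROP (t<22-2); WM=22
i=9 t=22 v=5: → [16,24); WM=22
i=10 t=13 v=4: DROP (t<22-2); WM=22
i=11 t=22 v=9: → [16,24); WM=22
i=12 t=20 v=9: → [16,24); WM=22
i=13 t=24 v=6: → [24,32); WM=24; [16,24) fires=34
i=14 t=28 v=4: → [24,32); WM=28
i=15 t=24 v=2: DROP (t<28-2); WM=28
i=16 t=29 v=1: → [24,32); WM=29
i=17 t=30 v=2: → [24,32); WM=30
i=18 t=30 v=3: → [24,32); WM=30
i=19 t=29 v=7: → [24,32); WM=30
i=20 t=33 v=9: → [32,40); WM=33; [24,32) fires=23
i=21 t=35 v=8: → [32,40); WM=35
i=22 t=38 v=9: → [32,40); WM=38
i=23 t=34 v=9: DROP (t<38-2); WM=38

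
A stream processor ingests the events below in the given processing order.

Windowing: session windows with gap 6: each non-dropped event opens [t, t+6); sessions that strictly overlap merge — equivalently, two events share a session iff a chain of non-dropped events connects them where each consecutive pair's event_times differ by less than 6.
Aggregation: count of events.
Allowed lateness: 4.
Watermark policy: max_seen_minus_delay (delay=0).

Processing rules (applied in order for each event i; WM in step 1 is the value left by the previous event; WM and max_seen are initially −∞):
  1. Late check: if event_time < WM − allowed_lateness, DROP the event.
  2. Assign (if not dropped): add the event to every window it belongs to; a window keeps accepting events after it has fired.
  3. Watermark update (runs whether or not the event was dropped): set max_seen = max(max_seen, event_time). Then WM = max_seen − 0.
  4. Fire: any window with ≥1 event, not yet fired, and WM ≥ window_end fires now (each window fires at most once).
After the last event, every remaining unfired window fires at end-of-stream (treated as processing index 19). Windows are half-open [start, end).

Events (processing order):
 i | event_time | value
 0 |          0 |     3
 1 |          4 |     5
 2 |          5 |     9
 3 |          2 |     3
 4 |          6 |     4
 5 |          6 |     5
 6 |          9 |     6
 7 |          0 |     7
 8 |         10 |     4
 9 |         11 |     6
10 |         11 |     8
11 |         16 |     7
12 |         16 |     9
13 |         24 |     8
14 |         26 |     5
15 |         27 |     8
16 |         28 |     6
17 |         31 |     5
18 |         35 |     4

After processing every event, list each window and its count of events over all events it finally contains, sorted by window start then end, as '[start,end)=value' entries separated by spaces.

[0,22)=12 [24,41)=6

i=0 t=0 v=3: → [0,6); WM=0
i=1 t=4 v=5: → [0,10); WM=4
i=2 t=5 v=9: → [0,11); WM=5
i=3 t=2 v=3: → [0,11); WM=5
i=4 t=6 v=4: → [0,12); WM=6
i=5 t=6 v=5: → [0,12); WM=6
i=6 t=9 v=6: → [0,15); WM=9
i=7 t=0 v=7: DROP (t<9-4); WM=9
i=8 t=10 v=4: → [0,16); WM=10
i=9 t=11 v=6: → [0,17); WM=11
i=10 t=11 v=8: → [0,17); WM=11
i=11 t=16 v=7: → [0,22); WM=16
i=12 t=16 v=9: → [0,22); WM=16
i=13 t=24 v=8: → [24,30); WM=24
i=14 t=26 v=5: → [24,32); WM=26
i=15 t=27 v=8: → [24,33); WM=27
i=16 t=28 v=6: → [24,34); WM=28
i=17 t=31 v=5: → [24,37); WM=31
i=18 t=35 v=4: → [24,41); WM=35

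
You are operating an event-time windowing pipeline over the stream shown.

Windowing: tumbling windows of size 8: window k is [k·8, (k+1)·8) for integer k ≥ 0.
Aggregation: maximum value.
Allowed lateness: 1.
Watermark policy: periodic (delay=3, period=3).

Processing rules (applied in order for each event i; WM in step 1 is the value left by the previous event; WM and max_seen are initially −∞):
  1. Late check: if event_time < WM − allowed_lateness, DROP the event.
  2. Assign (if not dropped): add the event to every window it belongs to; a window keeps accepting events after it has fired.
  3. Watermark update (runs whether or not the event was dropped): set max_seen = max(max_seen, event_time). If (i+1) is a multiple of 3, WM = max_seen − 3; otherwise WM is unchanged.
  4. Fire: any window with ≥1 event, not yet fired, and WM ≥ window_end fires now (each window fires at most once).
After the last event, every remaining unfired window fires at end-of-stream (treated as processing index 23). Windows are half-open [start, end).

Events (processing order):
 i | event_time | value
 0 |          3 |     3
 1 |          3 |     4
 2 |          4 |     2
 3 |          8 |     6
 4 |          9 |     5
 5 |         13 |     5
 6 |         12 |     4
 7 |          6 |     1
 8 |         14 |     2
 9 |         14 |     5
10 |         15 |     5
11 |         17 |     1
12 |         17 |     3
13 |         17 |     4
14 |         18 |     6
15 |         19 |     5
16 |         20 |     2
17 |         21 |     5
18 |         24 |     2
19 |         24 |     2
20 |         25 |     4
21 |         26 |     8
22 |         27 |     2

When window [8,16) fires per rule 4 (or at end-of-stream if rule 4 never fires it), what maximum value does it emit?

i=0 t=3 v=3: → [0,8); WM=−∞
i=1 t=3 v=4: → [0,8); WM=−∞
i=2 t=4 v=2: → [0,8); WM=1
i=3 t=8 v=6: → [8,16); WM=1
i=4 t=9 v=5: → [8,16); WM=1
i=5 t=13 v=5: → [8,16); WM=10; [0,8) fires=4
i=6 t=12 v=4: → [8,16); WM=10
i=7 t=6 v=1: DROP (t<10-1); WM=10
i=8 t=14 v=2: → [8,16); WM=11
i=9 t=14 v=5: → [8,16); WM=11
i=10 t=15 v=5: → [8,16); WM=11
i=11 t=17 v=1: → [16,24); WM=14
i=12 t=17 v=3: → [16,24); WM=14
i=13 t=17 v=4: → [16,24); WM=14
i=14 t=18 v=6: → [16,24); WM=15
i=15 t=19 v=5: → [16,24); WM=15
i=16 t=20 v=2: → [16,24); WM=15
i=17 t=21 v=5: → [16,24); WM=18; [8,16) fires=6
i=18 t=24 v=2: → [24,32); WM=18
i=19 t=24 v=2: → [24,32); WM=18
i=20 t=25 v=4: → [24,32); WM=22
i=21 t=26 v=8: → [24,32); WM=22
i=22 t=27 v=2: → [24,32); WM=22

6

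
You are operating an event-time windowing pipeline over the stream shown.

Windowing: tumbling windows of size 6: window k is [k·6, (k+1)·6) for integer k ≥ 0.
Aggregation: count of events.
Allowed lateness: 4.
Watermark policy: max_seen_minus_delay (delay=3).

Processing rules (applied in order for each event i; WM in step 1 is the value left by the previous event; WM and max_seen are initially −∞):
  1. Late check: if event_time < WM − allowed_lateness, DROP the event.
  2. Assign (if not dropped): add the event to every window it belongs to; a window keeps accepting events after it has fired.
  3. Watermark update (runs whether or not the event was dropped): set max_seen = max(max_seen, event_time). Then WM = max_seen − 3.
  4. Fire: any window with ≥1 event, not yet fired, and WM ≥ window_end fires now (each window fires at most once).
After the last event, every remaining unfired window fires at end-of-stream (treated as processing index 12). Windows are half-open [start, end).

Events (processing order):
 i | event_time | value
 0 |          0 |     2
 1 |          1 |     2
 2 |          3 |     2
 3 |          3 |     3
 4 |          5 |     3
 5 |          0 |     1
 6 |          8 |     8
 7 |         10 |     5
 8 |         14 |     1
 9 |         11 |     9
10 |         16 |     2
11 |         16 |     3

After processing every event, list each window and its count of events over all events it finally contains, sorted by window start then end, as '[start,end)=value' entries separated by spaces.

i=0 t=0 v=2: → [0,6); WM=-3
i=1 t=1 v=2: → [0,6); WM=-2
i=2 t=3 v=2: → [0,6); WM=0
i=3 t=3 v=3: → [0,6); WM=0
i=4 t=5 v=3: → [0,6); WM=2
i=5 t=0 v=1: → [0,6); WM=2
i=6 t=8 v=8: → [6,12); WM=5
i=7 t=10 v=5: → [6,12); WM=7; [0,6) fires=6
i=8 t=14 v=1: → [12,18); WM=11
i=9 t=11 v=9: → [6,12); WM=11
i=10 t=16 v=2: → [12,18); WM=13; [6,12) fires=3
i=11 t=16 v=3: → [12,18); WM=13

[0,6)=6 [6,12)=3 [12,18)=3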